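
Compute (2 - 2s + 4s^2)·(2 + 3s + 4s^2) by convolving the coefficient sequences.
Ascending coefficients: a = [2, -2, 4], b = [2, 3, 4]. c[0] = 2×2 = 4; c[1] = 2×3 + -2×2 = 2; c[2] = 2×4 + -2×3 + 4×2 = 10; c[3] = -2×4 + 4×3 = 4; c[4] = 4×4 = 16. Result coefficients: [4, 2, 10, 4, 16] → 4 + 2s + 10s^2 + 4s^3 + 16s^4

4 + 2s + 10s^2 + 4s^3 + 16s^4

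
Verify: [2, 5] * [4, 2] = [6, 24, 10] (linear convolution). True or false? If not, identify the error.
Recompute linear convolution of [2, 5] and [4, 2]: y[0] = 2×4 = 8; y[1] = 2×2 + 5×4 = 24; y[2] = 5×2 = 10 → [8, 24, 10]. Compare to given [6, 24, 10]: they differ at index 0: given 6, correct 8, so answer: No

No. Error at index 0: given 6, correct 8.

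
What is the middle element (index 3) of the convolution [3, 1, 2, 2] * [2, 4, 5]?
Use y[k] = Σ_i a[i]·b[k-i] at k=3. y[3] = 1×5 + 2×4 + 2×2 = 17

17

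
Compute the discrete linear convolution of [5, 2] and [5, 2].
y[0] = 5×5 = 25; y[1] = 5×2 + 2×5 = 20; y[2] = 2×2 = 4

[25, 20, 4]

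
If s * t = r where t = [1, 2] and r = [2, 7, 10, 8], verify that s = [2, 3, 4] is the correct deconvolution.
Forward-compute [2, 3, 4] * [1, 2]: r[0] = 2×1 = 2; r[1] = 2×2 + 3×1 = 7; r[2] = 3×2 + 4×1 = 10; r[3] = 4×2 = 8 → [2, 7, 10, 8]. Matches given r = [2, 7, 10, 8], so verified.

Verified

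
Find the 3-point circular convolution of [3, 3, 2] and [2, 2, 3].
Use y[k] = Σ_j u[j]·v[(k-j) mod 3]. y[0] = 3×2 + 3×3 + 2×2 = 19; y[1] = 3×2 + 3×2 + 2×3 = 18; y[2] = 3×3 + 3×2 + 2×2 = 19. Result: [19, 18, 19]

[19, 18, 19]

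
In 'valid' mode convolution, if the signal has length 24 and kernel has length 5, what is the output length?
'Valid' mode counts only positions where the kernel fully overlaps the signal: m - n + 1 = 24 - 5 + 1 = 20

20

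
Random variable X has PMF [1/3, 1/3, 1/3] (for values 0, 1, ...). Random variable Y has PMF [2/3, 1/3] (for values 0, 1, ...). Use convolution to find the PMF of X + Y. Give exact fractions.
P(X+Y=k) = Σ_i P(X=i)·P(Y=k-i) — a convolution of [1/3, 1/3, 1/3] and [2/3, 1/3]. P(X+Y=0) = (1/3)×(2/3) = 2/9; P(X+Y=1) = (1/3)×(1/3) + (1/3)×(2/3) = 1/9 + 2/9 = 1/3; P(X+Y=2) = (1/3)×(1/3) + (1/3)×(2/3) = 1/9 + 2/9 = 1/3; P(X+Y=3) = (1/3)×(1/3) = 1/9. PMF: [2/9, 1/3, 1/3, 1/9] (sums to 1 ✓)

[2/9, 1/3, 1/3, 1/9]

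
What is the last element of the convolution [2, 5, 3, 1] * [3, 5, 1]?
Use y[k] = Σ_i a[i]·b[k-i] at k=5. y[5] = 1×1 = 1

1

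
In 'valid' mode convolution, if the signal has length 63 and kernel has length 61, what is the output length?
'Valid' mode counts only positions where the kernel fully overlaps the signal: m - n + 1 = 63 - 61 + 1 = 3

3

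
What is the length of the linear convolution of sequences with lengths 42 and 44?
Linear/full convolution length: m + n - 1 = 42 + 44 - 1 = 85

85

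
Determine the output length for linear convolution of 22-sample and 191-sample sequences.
Linear/full convolution length: m + n - 1 = 22 + 191 - 1 = 212

212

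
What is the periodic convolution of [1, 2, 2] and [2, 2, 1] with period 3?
Use y[k] = Σ_j s[j]·t[(k-j) mod 3]. y[0] = 1×2 + 2×1 + 2×2 = 8; y[1] = 1×2 + 2×2 + 2×1 = 8; y[2] = 1×1 + 2×2 + 2×2 = 9. Result: [8, 8, 9]

[8, 8, 9]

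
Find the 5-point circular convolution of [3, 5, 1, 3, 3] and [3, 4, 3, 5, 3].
Use y[k] = Σ_j f[j]·g[(k-j) mod 5]. y[0] = 3×3 + 5×3 + 1×5 + 3×3 + 3×4 = 50; y[1] = 3×4 + 5×3 + 1×3 + 3×5 + 3×3 = 54; y[2] = 3×3 + 5×4 + 1×3 + 3×3 + 3×5 = 56; y[3] = 3×5 + 5×3 + 1×4 + 3×3 + 3×3 = 52; y[4] = 3×3 + 5×5 + 1×3 + 3×4 + 3×3 = 58. Result: [50, 54, 56, 52, 58]

[50, 54, 56, 52, 58]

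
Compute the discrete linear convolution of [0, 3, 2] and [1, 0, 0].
y[0] = 0×1 = 0; y[1] = 0×0 + 3×1 = 3; y[2] = 0×0 + 3×0 + 2×1 = 2; y[3] = 3×0 + 2×0 = 0; y[4] = 2×0 = 0

[0, 3, 2, 0, 0]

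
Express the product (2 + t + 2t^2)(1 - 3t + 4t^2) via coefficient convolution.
Ascending coefficients: a = [2, 1, 2], b = [1, -3, 4]. c[0] = 2×1 = 2; c[1] = 2×-3 + 1×1 = -5; c[2] = 2×4 + 1×-3 + 2×1 = 7; c[3] = 1×4 + 2×-3 = -2; c[4] = 2×4 = 8. Result coefficients: [2, -5, 7, -2, 8] → 2 - 5t + 7t^2 - 2t^3 + 8t^4

2 - 5t + 7t^2 - 2t^3 + 8t^4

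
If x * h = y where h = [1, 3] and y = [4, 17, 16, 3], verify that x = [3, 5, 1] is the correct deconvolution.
Forward-compute [3, 5, 1] * [1, 3]: y[0] = 3×1 = 3; y[1] = 3×3 + 5×1 = 14; y[2] = 5×3 + 1×1 = 16; y[3] = 1×3 = 3 → [3, 14, 16, 3]. Does not match given y = [4, 17, 16, 3].

Not verified. [3, 5, 1] * [1, 3] = [3, 14, 16, 3], which differs from [4, 17, 16, 3] at index 0.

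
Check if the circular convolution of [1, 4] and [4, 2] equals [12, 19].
Recompute circular convolution of [1, 4] and [4, 2]: y[0] = 1×4 + 4×2 = 12; y[1] = 1×2 + 4×4 = 18 → [12, 18]. Compare to given [12, 19]: they differ at index 1: given 19, correct 18, so answer: No

No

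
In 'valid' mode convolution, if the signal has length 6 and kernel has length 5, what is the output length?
'Valid' mode counts only positions where the kernel fully overlaps the signal: m - n + 1 = 6 - 5 + 1 = 2

2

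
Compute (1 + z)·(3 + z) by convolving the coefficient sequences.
Ascending coefficients: a = [1, 1], b = [3, 1]. c[0] = 1×3 = 3; c[1] = 1×1 + 1×3 = 4; c[2] = 1×1 = 1. Result coefficients: [3, 4, 1] → 3 + 4z + z^2

3 + 4z + z^2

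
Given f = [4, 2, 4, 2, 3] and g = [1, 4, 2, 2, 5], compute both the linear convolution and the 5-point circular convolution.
Linear: y_lin[0] = 4×1 = 4; y_lin[1] = 4×4 + 2×1 = 18; y_lin[2] = 4×2 + 2×4 + 4×1 = 20; y_lin[3] = 4×2 + 2×2 + 4×4 + 2×1 = 30; y_lin[4] = 4×5 + 2×2 + 4×2 + 2×4 + 3×1 = 43; y_lin[5] = 2×5 + 4×2 + 2×2 + 3×4 = 34; y_lin[6] = 4×5 + 2×2 + 3×2 = 30; y_lin[7] = 2×5 + 3×2 = 16; y_lin[8] = 3×5 = 15 → [4, 18, 20, 30, 43, 34, 30, 16, 15]. Circular (length 5): y[0] = 4×1 + 2×5 + 4×2 + 2×2 + 3×4 = 38; y[1] = 4×4 + 2×1 + 4×5 + 2×2 + 3×2 = 48; y[2] = 4×2 + 2×4 + 4×1 + 2×5 + 3×2 = 36; y[3] = 4×2 + 2×2 + 4×4 + 2×1 + 3×5 = 45; y[4] = 4×5 + 2×2 + 4×2 + 2×4 + 3×1 = 43 → [38, 48, 36, 45, 43]

Linear: [4, 18, 20, 30, 43, 34, 30, 16, 15], Circular: [38, 48, 36, 45, 43]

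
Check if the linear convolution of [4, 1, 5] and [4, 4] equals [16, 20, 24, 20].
Recompute linear convolution of [4, 1, 5] and [4, 4]: y[0] = 4×4 = 16; y[1] = 4×4 + 1×4 = 20; y[2] = 1×4 + 5×4 = 24; y[3] = 5×4 = 20 → [16, 20, 24, 20]. Given [16, 20, 24, 20] matches, so answer: Yes

Yes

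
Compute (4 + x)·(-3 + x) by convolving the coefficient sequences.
Ascending coefficients: a = [4, 1], b = [-3, 1]. c[0] = 4×-3 = -12; c[1] = 4×1 + 1×-3 = 1; c[2] = 1×1 = 1. Result coefficients: [-12, 1, 1] → -12 + x + x^2

-12 + x + x^2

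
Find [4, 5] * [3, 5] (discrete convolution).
y[0] = 4×3 = 12; y[1] = 4×5 + 5×3 = 35; y[2] = 5×5 = 25

[12, 35, 25]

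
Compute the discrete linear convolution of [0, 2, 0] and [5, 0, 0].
y[0] = 0×5 = 0; y[1] = 0×0 + 2×5 = 10; y[2] = 0×0 + 2×0 + 0×5 = 0; y[3] = 2×0 + 0×0 = 0; y[4] = 0×0 = 0

[0, 10, 0, 0, 0]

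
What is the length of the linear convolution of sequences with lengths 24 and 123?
Linear/full convolution length: m + n - 1 = 24 + 123 - 1 = 146

146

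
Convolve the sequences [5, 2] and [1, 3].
y[0] = 5×1 = 5; y[1] = 5×3 + 2×1 = 17; y[2] = 2×3 = 6

[5, 17, 6]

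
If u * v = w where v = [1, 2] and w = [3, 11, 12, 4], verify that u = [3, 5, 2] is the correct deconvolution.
Forward-compute [3, 5, 2] * [1, 2]: w[0] = 3×1 = 3; w[1] = 3×2 + 5×1 = 11; w[2] = 5×2 + 2×1 = 12; w[3] = 2×2 = 4 → [3, 11, 12, 4]. Matches given w = [3, 11, 12, 4], so verified.

Verified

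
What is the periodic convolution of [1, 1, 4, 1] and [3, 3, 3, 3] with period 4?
Use y[k] = Σ_j x[j]·h[(k-j) mod 4]. y[0] = 1×3 + 1×3 + 4×3 + 1×3 = 21; y[1] = 1×3 + 1×3 + 4×3 + 1×3 = 21; y[2] = 1×3 + 1×3 + 4×3 + 1×3 = 21; y[3] = 1×3 + 1×3 + 4×3 + 1×3 = 21. Result: [21, 21, 21, 21]

[21, 21, 21, 21]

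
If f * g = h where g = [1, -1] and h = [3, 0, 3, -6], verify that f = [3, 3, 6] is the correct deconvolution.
Forward-compute [3, 3, 6] * [1, -1]: h[0] = 3×1 = 3; h[1] = 3×-1 + 3×1 = 0; h[2] = 3×-1 + 6×1 = 3; h[3] = 6×-1 = -6 → [3, 0, 3, -6]. Matches given h = [3, 0, 3, -6], so verified.

Verified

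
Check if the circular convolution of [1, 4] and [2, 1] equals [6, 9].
Recompute circular convolution of [1, 4] and [2, 1]: y[0] = 1×2 + 4×1 = 6; y[1] = 1×1 + 4×2 = 9 → [6, 9]. Given [6, 9] matches, so answer: Yes

Yes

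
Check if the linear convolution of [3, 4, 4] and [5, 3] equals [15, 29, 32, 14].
Recompute linear convolution of [3, 4, 4] and [5, 3]: y[0] = 3×5 = 15; y[1] = 3×3 + 4×5 = 29; y[2] = 4×3 + 4×5 = 32; y[3] = 4×3 = 12 → [15, 29, 32, 12]. Compare to given [15, 29, 32, 14]: they differ at index 3: given 14, correct 12, so answer: No

No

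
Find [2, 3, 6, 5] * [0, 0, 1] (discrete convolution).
y[0] = 2×0 = 0; y[1] = 2×0 + 3×0 = 0; y[2] = 2×1 + 3×0 + 6×0 = 2; y[3] = 3×1 + 6×0 + 5×0 = 3; y[4] = 6×1 + 5×0 = 6; y[5] = 5×1 = 5

[0, 0, 2, 3, 6, 5]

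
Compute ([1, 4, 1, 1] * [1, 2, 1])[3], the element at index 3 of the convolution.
Use y[k] = Σ_i a[i]·b[k-i] at k=3. y[3] = 4×1 + 1×2 + 1×1 = 7

7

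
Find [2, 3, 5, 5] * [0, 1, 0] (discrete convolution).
y[0] = 2×0 = 0; y[1] = 2×1 + 3×0 = 2; y[2] = 2×0 + 3×1 + 5×0 = 3; y[3] = 3×0 + 5×1 + 5×0 = 5; y[4] = 5×0 + 5×1 = 5; y[5] = 5×0 = 0

[0, 2, 3, 5, 5, 0]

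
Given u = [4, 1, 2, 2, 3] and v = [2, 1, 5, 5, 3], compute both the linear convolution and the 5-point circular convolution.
Linear: y_lin[0] = 4×2 = 8; y_lin[1] = 4×1 + 1×2 = 6; y_lin[2] = 4×5 + 1×1 + 2×2 = 25; y_lin[3] = 4×5 + 1×5 + 2×1 + 2×2 = 31; y_lin[4] = 4×3 + 1×5 + 2×5 + 2×1 + 3×2 = 35; y_lin[5] = 1×3 + 2×5 + 2×5 + 3×1 = 26; y_lin[6] = 2×3 + 2×5 + 3×5 = 31; y_lin[7] = 2×3 + 3×5 = 21; y_lin[8] = 3×3 = 9 → [8, 6, 25, 31, 35, 26, 31, 21, 9]. Circular (length 5): y[0] = 4×2 + 1×3 + 2×5 + 2×5 + 3×1 = 34; y[1] = 4×1 + 1×2 + 2×3 + 2×5 + 3×5 = 37; y[2] = 4×5 + 1×1 + 2×2 + 2×3 + 3×5 = 46; y[3] = 4×5 + 1×5 + 2×1 + 2×2 + 3×3 = 40; y[4] = 4×3 + 1×5 + 2×5 + 2×1 + 3×2 = 35 → [34, 37, 46, 40, 35]

Linear: [8, 6, 25, 31, 35, 26, 31, 21, 9], Circular: [34, 37, 46, 40, 35]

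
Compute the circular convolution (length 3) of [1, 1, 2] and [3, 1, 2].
Use y[k] = Σ_j u[j]·v[(k-j) mod 3]. y[0] = 1×3 + 1×2 + 2×1 = 7; y[1] = 1×1 + 1×3 + 2×2 = 8; y[2] = 1×2 + 1×1 + 2×3 = 9. Result: [7, 8, 9]

[7, 8, 9]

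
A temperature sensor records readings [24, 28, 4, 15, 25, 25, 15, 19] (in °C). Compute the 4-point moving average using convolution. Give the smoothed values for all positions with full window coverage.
4-point moving average kernel = [1, 1, 1, 1]. Apply in 'valid' mode (full window coverage): avg[0] = (24 + 28 + 4 + 15) / 4 = 17.75; avg[1] = (28 + 4 + 15 + 25) / 4 = 18.0; avg[2] = (4 + 15 + 25 + 25) / 4 = 17.25; avg[3] = (15 + 25 + 25 + 15) / 4 = 20.0; avg[4] = (25 + 25 + 15 + 19) / 4 = 21.0. Smoothed values: [17.75, 18.0, 17.25, 20.0, 21.0]

[17.75, 18.0, 17.25, 20.0, 21.0]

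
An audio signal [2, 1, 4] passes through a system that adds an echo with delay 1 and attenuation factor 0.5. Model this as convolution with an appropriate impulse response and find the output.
Direct-path + delayed-attenuated-path model → impulse response h = [1, 0.5] (1 at lag 0, 0.5 at lag 1). Output y[n] = x[n] + 0.5·x[n - 1] (with x[n] = 0 outside 0..2): y[0] = 2 + 0.5×0 = 2; y[1] = 1 + 0.5×2 = 2.0; y[2] = 4 + 0.5×1 = 4.5; y[3] = 0 + 0.5×4 = 2.0. So y = [2, 2.0, 4.5, 2.0]

[2, 2.0, 4.5, 2.0]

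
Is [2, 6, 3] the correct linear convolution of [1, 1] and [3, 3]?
Recompute linear convolution of [1, 1] and [3, 3]: y[0] = 1×3 = 3; y[1] = 1×3 + 1×3 = 6; y[2] = 1×3 = 3 → [3, 6, 3]. Compare to given [2, 6, 3]: they differ at index 0: given 2, correct 3, so answer: No

No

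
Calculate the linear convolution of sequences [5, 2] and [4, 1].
y[0] = 5×4 = 20; y[1] = 5×1 + 2×4 = 13; y[2] = 2×1 = 2

[20, 13, 2]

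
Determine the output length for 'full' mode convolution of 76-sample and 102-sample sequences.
Linear/full convolution length: m + n - 1 = 76 + 102 - 1 = 177

177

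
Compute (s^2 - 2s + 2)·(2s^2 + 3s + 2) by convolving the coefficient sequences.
Ascending coefficients: a = [2, -2, 1], b = [2, 3, 2]. c[0] = 2×2 = 4; c[1] = 2×3 + -2×2 = 2; c[2] = 2×2 + -2×3 + 1×2 = 0; c[3] = -2×2 + 1×3 = -1; c[4] = 1×2 = 2. Result coefficients: [4, 2, 0, -1, 2] → 2s^4 - s^3 + 2s + 4

2s^4 - s^3 + 2s + 4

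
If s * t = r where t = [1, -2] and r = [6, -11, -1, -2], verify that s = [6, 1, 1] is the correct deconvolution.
Forward-compute [6, 1, 1] * [1, -2]: r[0] = 6×1 = 6; r[1] = 6×-2 + 1×1 = -11; r[2] = 1×-2 + 1×1 = -1; r[3] = 1×-2 = -2 → [6, -11, -1, -2]. Matches given r = [6, -11, -1, -2], so verified.

Verified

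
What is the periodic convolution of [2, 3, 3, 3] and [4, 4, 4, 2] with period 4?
Use y[k] = Σ_j u[j]·v[(k-j) mod 4]. y[0] = 2×4 + 3×2 + 3×4 + 3×4 = 38; y[1] = 2×4 + 3×4 + 3×2 + 3×4 = 38; y[2] = 2×4 + 3×4 + 3×4 + 3×2 = 38; y[3] = 2×2 + 3×4 + 3×4 + 3×4 = 40. Result: [38, 38, 38, 40]

[38, 38, 38, 40]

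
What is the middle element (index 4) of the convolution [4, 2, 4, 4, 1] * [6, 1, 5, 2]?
Use y[k] = Σ_i a[i]·b[k-i] at k=4. y[4] = 2×2 + 4×5 + 4×1 + 1×6 = 34

34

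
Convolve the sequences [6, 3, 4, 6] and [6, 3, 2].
y[0] = 6×6 = 36; y[1] = 6×3 + 3×6 = 36; y[2] = 6×2 + 3×3 + 4×6 = 45; y[3] = 3×2 + 4×3 + 6×6 = 54; y[4] = 4×2 + 6×3 = 26; y[5] = 6×2 = 12

[36, 36, 45, 54, 26, 12]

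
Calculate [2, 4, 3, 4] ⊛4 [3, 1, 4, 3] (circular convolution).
Use y[k] = Σ_j f[j]·g[(k-j) mod 4]. y[0] = 2×3 + 4×3 + 3×4 + 4×1 = 34; y[1] = 2×1 + 4×3 + 3×3 + 4×4 = 39; y[2] = 2×4 + 4×1 + 3×3 + 4×3 = 33; y[3] = 2×3 + 4×4 + 3×1 + 4×3 = 37. Result: [34, 39, 33, 37]

[34, 39, 33, 37]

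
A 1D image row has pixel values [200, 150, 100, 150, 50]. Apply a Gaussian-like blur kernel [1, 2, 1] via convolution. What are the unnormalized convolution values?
Convolve image row [200, 150, 100, 150, 50] with kernel [1, 2, 1]: y[0] = 200×1 = 200; y[1] = 200×2 + 150×1 = 550; y[2] = 200×1 + 150×2 + 100×1 = 600; y[3] = 150×1 + 100×2 + 150×1 = 500; y[4] = 100×1 + 150×2 + 50×1 = 450; y[5] = 150×1 + 50×2 = 250; y[6] = 50×1 = 50 → [200, 550, 600, 500, 450, 250, 50]. Normalization factor = sum(kernel) = 4.

[200, 550, 600, 500, 450, 250, 50]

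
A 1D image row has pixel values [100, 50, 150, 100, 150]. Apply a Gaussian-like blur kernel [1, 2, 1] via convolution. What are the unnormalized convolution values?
Convolve image row [100, 50, 150, 100, 150] with kernel [1, 2, 1]: y[0] = 100×1 = 100; y[1] = 100×2 + 50×1 = 250; y[2] = 100×1 + 50×2 + 150×1 = 350; y[3] = 50×1 + 150×2 + 100×1 = 450; y[4] = 150×1 + 100×2 + 150×1 = 500; y[5] = 100×1 + 150×2 = 400; y[6] = 150×1 = 150 → [100, 250, 350, 450, 500, 400, 150]. Normalization factor = sum(kernel) = 4.

[100, 250, 350, 450, 500, 400, 150]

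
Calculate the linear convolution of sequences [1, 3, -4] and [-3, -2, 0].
y[0] = 1×-3 = -3; y[1] = 1×-2 + 3×-3 = -11; y[2] = 1×0 + 3×-2 + -4×-3 = 6; y[3] = 3×0 + -4×-2 = 8; y[4] = -4×0 = 0

[-3, -11, 6, 8, 0]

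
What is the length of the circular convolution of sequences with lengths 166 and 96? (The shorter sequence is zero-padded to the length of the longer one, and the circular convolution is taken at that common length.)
Circular convolution (zero-padding the shorter input) has length max(m, n) = max(166, 96) = 166

166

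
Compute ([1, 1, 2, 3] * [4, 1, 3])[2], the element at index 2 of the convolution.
Use y[k] = Σ_i a[i]·b[k-i] at k=2. y[2] = 1×3 + 1×1 + 2×4 = 12

12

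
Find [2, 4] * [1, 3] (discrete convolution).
y[0] = 2×1 = 2; y[1] = 2×3 + 4×1 = 10; y[2] = 4×3 = 12

[2, 10, 12]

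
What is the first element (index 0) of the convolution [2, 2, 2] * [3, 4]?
Use y[k] = Σ_i a[i]·b[k-i] at k=0. y[0] = 2×3 = 6

6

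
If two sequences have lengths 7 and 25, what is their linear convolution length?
Linear/full convolution length: m + n - 1 = 7 + 25 - 1 = 31

31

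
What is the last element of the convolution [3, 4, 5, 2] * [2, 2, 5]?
Use y[k] = Σ_i a[i]·b[k-i] at k=5. y[5] = 2×5 = 10

10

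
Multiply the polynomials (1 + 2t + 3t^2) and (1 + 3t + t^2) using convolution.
Ascending coefficients: a = [1, 2, 3], b = [1, 3, 1]. c[0] = 1×1 = 1; c[1] = 1×3 + 2×1 = 5; c[2] = 1×1 + 2×3 + 3×1 = 10; c[3] = 2×1 + 3×3 = 11; c[4] = 3×1 = 3. Result coefficients: [1, 5, 10, 11, 3] → 1 + 5t + 10t^2 + 11t^3 + 3t^4

1 + 5t + 10t^2 + 11t^3 + 3t^4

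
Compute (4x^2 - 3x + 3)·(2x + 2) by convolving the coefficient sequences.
Ascending coefficients: a = [3, -3, 4], b = [2, 2]. c[0] = 3×2 = 6; c[1] = 3×2 + -3×2 = 0; c[2] = -3×2 + 4×2 = 2; c[3] = 4×2 = 8. Result coefficients: [6, 0, 2, 8] → 8x^3 + 2x^2 + 6

8x^3 + 2x^2 + 6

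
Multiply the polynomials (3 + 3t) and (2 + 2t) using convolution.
Ascending coefficients: a = [3, 3], b = [2, 2]. c[0] = 3×2 = 6; c[1] = 3×2 + 3×2 = 12; c[2] = 3×2 = 6. Result coefficients: [6, 12, 6] → 6 + 12t + 6t^2

6 + 12t + 6t^2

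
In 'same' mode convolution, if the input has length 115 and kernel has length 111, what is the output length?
'Same' mode returns an output with the same length as the input: 115

115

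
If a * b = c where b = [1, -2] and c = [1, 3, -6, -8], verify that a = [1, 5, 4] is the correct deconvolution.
Forward-compute [1, 5, 4] * [1, -2]: c[0] = 1×1 = 1; c[1] = 1×-2 + 5×1 = 3; c[2] = 5×-2 + 4×1 = -6; c[3] = 4×-2 = -8 → [1, 3, -6, -8]. Matches given c = [1, 3, -6, -8], so verified.

Verified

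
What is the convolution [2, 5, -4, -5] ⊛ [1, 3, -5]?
y[0] = 2×1 = 2; y[1] = 2×3 + 5×1 = 11; y[2] = 2×-5 + 5×3 + -4×1 = 1; y[3] = 5×-5 + -4×3 + -5×1 = -42; y[4] = -4×-5 + -5×3 = 5; y[5] = -5×-5 = 25

[2, 11, 1, -42, 5, 25]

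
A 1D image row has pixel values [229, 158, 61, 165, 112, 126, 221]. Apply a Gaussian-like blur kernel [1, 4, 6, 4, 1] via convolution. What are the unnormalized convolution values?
Convolve image row [229, 158, 61, 165, 112, 126, 221] with kernel [1, 4, 6, 4, 1]: y[0] = 229×1 = 229; y[1] = 229×4 + 158×1 = 1074; y[2] = 229×6 + 158×4 + 61×1 = 2067; y[3] = 229×4 + 158×6 + 61×4 + 165×1 = 2273; y[4] = 229×1 + 158×4 + 61×6 + 165×4 + 112×1 = 1999; y[5] = 158×1 + 61×4 + 165×6 + 112×4 + 126×1 = 1966; y[6] = 61×1 + 165×4 + 112×6 + 126×4 + 221×1 = 2118; y[7] = 165×1 + 112×4 + 126×6 + 221×4 = 2253; y[8] = 112×1 + 126×4 + 221×6 = 1942; y[9] = 126×1 + 221×4 = 1010; y[10] = 221×1 = 221 → [229, 1074, 2067, 2273, 1999, 1966, 2118, 2253, 1942, 1010, 221]. Normalization factor = sum(kernel) = 16.

[229, 1074, 2067, 2273, 1999, 1966, 2118, 2253, 1942, 1010, 221]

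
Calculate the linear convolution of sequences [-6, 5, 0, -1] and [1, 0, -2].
y[0] = -6×1 = -6; y[1] = -6×0 + 5×1 = 5; y[2] = -6×-2 + 5×0 + 0×1 = 12; y[3] = 5×-2 + 0×0 + -1×1 = -11; y[4] = 0×-2 + -1×0 = 0; y[5] = -1×-2 = 2

[-6, 5, 12, -11, 0, 2]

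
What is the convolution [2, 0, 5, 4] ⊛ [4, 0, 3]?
y[0] = 2×4 = 8; y[1] = 2×0 + 0×4 = 0; y[2] = 2×3 + 0×0 + 5×4 = 26; y[3] = 0×3 + 5×0 + 4×4 = 16; y[4] = 5×3 + 4×0 = 15; y[5] = 4×3 = 12

[8, 0, 26, 16, 15, 12]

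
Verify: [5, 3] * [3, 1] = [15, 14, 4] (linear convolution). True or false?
Recompute linear convolution of [5, 3] and [3, 1]: y[0] = 5×3 = 15; y[1] = 5×1 + 3×3 = 14; y[2] = 3×1 = 3 → [15, 14, 3]. Compare to given [15, 14, 4]: they differ at index 2: given 4, correct 3, so answer: No

No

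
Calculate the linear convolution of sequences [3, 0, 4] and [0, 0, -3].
y[0] = 3×0 = 0; y[1] = 3×0 + 0×0 = 0; y[2] = 3×-3 + 0×0 + 4×0 = -9; y[3] = 0×-3 + 4×0 = 0; y[4] = 4×-3 = -12

[0, 0, -9, 0, -12]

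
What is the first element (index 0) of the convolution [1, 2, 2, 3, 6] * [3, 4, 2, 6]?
Use y[k] = Σ_i a[i]·b[k-i] at k=0. y[0] = 1×3 = 3

3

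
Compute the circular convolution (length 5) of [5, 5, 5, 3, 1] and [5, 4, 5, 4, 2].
Use y[k] = Σ_j a[j]·b[(k-j) mod 5]. y[0] = 5×5 + 5×2 + 5×4 + 3×5 + 1×4 = 74; y[1] = 5×4 + 5×5 + 5×2 + 3×4 + 1×5 = 72; y[2] = 5×5 + 5×4 + 5×5 + 3×2 + 1×4 = 80; y[3] = 5×4 + 5×5 + 5×4 + 3×5 + 1×2 = 82; y[4] = 5×2 + 5×4 + 5×5 + 3×4 + 1×5 = 72. Result: [74, 72, 80, 82, 72]

[74, 72, 80, 82, 72]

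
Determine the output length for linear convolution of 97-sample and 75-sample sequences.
Linear/full convolution length: m + n - 1 = 97 + 75 - 1 = 171

171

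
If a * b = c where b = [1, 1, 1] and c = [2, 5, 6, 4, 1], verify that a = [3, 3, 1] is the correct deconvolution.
Forward-compute [3, 3, 1] * [1, 1, 1]: c[0] = 3×1 = 3; c[1] = 3×1 + 3×1 = 6; c[2] = 3×1 + 3×1 + 1×1 = 7; c[3] = 3×1 + 1×1 = 4; c[4] = 1×1 = 1 → [3, 6, 7, 4, 1]. Does not match given c = [2, 5, 6, 4, 1].

Not verified. [3, 3, 1] * [1, 1, 1] = [3, 6, 7, 4, 1], which differs from [2, 5, 6, 4, 1] at index 0.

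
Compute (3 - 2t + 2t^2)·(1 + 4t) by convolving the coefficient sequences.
Ascending coefficients: a = [3, -2, 2], b = [1, 4]. c[0] = 3×1 = 3; c[1] = 3×4 + -2×1 = 10; c[2] = -2×4 + 2×1 = -6; c[3] = 2×4 = 8. Result coefficients: [3, 10, -6, 8] → 3 + 10t - 6t^2 + 8t^3

3 + 10t - 6t^2 + 8t^3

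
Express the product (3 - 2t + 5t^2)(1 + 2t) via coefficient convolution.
Ascending coefficients: a = [3, -2, 5], b = [1, 2]. c[0] = 3×1 = 3; c[1] = 3×2 + -2×1 = 4; c[2] = -2×2 + 5×1 = 1; c[3] = 5×2 = 10. Result coefficients: [3, 4, 1, 10] → 3 + 4t + t^2 + 10t^3

3 + 4t + t^2 + 10t^3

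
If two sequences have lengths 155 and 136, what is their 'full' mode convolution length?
Linear/full convolution length: m + n - 1 = 155 + 136 - 1 = 290

290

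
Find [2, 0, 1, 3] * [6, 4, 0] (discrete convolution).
y[0] = 2×6 = 12; y[1] = 2×4 + 0×6 = 8; y[2] = 2×0 + 0×4 + 1×6 = 6; y[3] = 0×0 + 1×4 + 3×6 = 22; y[4] = 1×0 + 3×4 = 12; y[5] = 3×0 = 0

[12, 8, 6, 22, 12, 0]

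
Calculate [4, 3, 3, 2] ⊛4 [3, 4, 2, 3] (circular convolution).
Use y[k] = Σ_j x[j]·h[(k-j) mod 4]. y[0] = 4×3 + 3×3 + 3×2 + 2×4 = 35; y[1] = 4×4 + 3×3 + 3×3 + 2×2 = 38; y[2] = 4×2 + 3×4 + 3×3 + 2×3 = 35; y[3] = 4×3 + 3×2 + 3×4 + 2×3 = 36. Result: [35, 38, 35, 36]

[35, 38, 35, 36]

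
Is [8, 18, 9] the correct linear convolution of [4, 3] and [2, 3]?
Recompute linear convolution of [4, 3] and [2, 3]: y[0] = 4×2 = 8; y[1] = 4×3 + 3×2 = 18; y[2] = 3×3 = 9 → [8, 18, 9]. Given [8, 18, 9] matches, so answer: Yes

Yes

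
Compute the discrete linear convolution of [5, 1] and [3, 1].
y[0] = 5×3 = 15; y[1] = 5×1 + 1×3 = 8; y[2] = 1×1 = 1

[15, 8, 1]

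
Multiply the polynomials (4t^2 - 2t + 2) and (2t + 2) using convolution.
Ascending coefficients: a = [2, -2, 4], b = [2, 2]. c[0] = 2×2 = 4; c[1] = 2×2 + -2×2 = 0; c[2] = -2×2 + 4×2 = 4; c[3] = 4×2 = 8. Result coefficients: [4, 0, 4, 8] → 8t^3 + 4t^2 + 4

8t^3 + 4t^2 + 4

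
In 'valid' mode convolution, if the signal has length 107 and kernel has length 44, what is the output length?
'Valid' mode counts only positions where the kernel fully overlaps the signal: m - n + 1 = 107 - 44 + 1 = 64

64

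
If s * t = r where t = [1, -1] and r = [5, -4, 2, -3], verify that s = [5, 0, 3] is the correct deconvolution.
Forward-compute [5, 0, 3] * [1, -1]: r[0] = 5×1 = 5; r[1] = 5×-1 + 0×1 = -5; r[2] = 0×-1 + 3×1 = 3; r[3] = 3×-1 = -3 → [5, -5, 3, -3]. Does not match given r = [5, -4, 2, -3].

Not verified. [5, 0, 3] * [1, -1] = [5, -5, 3, -3], which differs from [5, -4, 2, -3] at index 1.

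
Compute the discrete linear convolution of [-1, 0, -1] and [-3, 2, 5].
y[0] = -1×-3 = 3; y[1] = -1×2 + 0×-3 = -2; y[2] = -1×5 + 0×2 + -1×-3 = -2; y[3] = 0×5 + -1×2 = -2; y[4] = -1×5 = -5

[3, -2, -2, -2, -5]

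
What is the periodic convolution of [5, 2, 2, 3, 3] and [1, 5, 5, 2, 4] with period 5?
Use y[k] = Σ_j x[j]·h[(k-j) mod 5]. y[0] = 5×1 + 2×4 + 2×2 + 3×5 + 3×5 = 47; y[1] = 5×5 + 2×1 + 2×4 + 3×2 + 3×5 = 56; y[2] = 5×5 + 2×5 + 2×1 + 3×4 + 3×2 = 55; y[3] = 5×2 + 2×5 + 2×5 + 3×1 + 3×4 = 45; y[4] = 5×4 + 2×2 + 2×5 + 3×5 + 3×1 = 52. Result: [47, 56, 55, 45, 52]

[47, 56, 55, 45, 52]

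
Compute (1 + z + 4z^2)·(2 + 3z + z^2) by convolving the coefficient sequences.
Ascending coefficients: a = [1, 1, 4], b = [2, 3, 1]. c[0] = 1×2 = 2; c[1] = 1×3 + 1×2 = 5; c[2] = 1×1 + 1×3 + 4×2 = 12; c[3] = 1×1 + 4×3 = 13; c[4] = 4×1 = 4. Result coefficients: [2, 5, 12, 13, 4] → 2 + 5z + 12z^2 + 13z^3 + 4z^4

2 + 5z + 12z^2 + 13z^3 + 4z^4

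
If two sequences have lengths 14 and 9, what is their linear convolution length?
Linear/full convolution length: m + n - 1 = 14 + 9 - 1 = 22

22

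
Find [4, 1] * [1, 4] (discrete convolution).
y[0] = 4×1 = 4; y[1] = 4×4 + 1×1 = 17; y[2] = 1×4 = 4

[4, 17, 4]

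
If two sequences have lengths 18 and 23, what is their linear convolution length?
Linear/full convolution length: m + n - 1 = 18 + 23 - 1 = 40

40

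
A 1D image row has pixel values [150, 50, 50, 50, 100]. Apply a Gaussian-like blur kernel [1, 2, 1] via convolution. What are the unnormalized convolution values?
Convolve image row [150, 50, 50, 50, 100] with kernel [1, 2, 1]: y[0] = 150×1 = 150; y[1] = 150×2 + 50×1 = 350; y[2] = 150×1 + 50×2 + 50×1 = 300; y[3] = 50×1 + 50×2 + 50×1 = 200; y[4] = 50×1 + 50×2 + 100×1 = 250; y[5] = 50×1 + 100×2 = 250; y[6] = 100×1 = 100 → [150, 350, 300, 200, 250, 250, 100]. Normalization factor = sum(kernel) = 4.

[150, 350, 300, 200, 250, 250, 100]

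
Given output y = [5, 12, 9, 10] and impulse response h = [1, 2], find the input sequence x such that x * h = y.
Deconvolve y=[5, 12, 9, 10] by h=[1, 2]. Since h[0]=1, solve forward: x[0] = y[0] / 1 = 5; x[1] = (y[1] - 5×2) / 1 = 2; x[2] = (y[2] - 2×2) / 1 = 5. So x = [5, 2, 5]. Check by forward convolution: y[0] = 5×1 = 5; y[1] = 5×2 + 2×1 = 12; y[2] = 2×2 + 5×1 = 9; y[3] = 5×2 = 10

[5, 2, 5]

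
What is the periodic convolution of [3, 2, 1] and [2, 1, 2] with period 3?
Use y[k] = Σ_j a[j]·b[(k-j) mod 3]. y[0] = 3×2 + 2×2 + 1×1 = 11; y[1] = 3×1 + 2×2 + 1×2 = 9; y[2] = 3×2 + 2×1 + 1×2 = 10. Result: [11, 9, 10]

[11, 9, 10]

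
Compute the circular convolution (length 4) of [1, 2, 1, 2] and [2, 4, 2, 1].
Use y[k] = Σ_j x[j]·h[(k-j) mod 4]. y[0] = 1×2 + 2×1 + 1×2 + 2×4 = 14; y[1] = 1×4 + 2×2 + 1×1 + 2×2 = 13; y[2] = 1×2 + 2×4 + 1×2 + 2×1 = 14; y[3] = 1×1 + 2×2 + 1×4 + 2×2 = 13. Result: [14, 13, 14, 13]

[14, 13, 14, 13]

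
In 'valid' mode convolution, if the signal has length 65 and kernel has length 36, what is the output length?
'Valid' mode counts only positions where the kernel fully overlaps the signal: m - n + 1 = 65 - 36 + 1 = 30

30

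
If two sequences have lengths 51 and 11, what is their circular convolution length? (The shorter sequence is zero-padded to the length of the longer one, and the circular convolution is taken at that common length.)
Circular convolution (zero-padding the shorter input) has length max(m, n) = max(51, 11) = 51

51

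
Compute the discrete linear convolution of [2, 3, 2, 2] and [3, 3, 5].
y[0] = 2×3 = 6; y[1] = 2×3 + 3×3 = 15; y[2] = 2×5 + 3×3 + 2×3 = 25; y[3] = 3×5 + 2×3 + 2×3 = 27; y[4] = 2×5 + 2×3 = 16; y[5] = 2×5 = 10

[6, 15, 25, 27, 16, 10]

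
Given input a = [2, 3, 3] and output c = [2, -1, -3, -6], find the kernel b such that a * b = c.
Output length 4 = len(a) + len(b) - 1 ⇒ len(b) = 2. Solve b forward using b[k] = (c[k] - Σ_{i≥1} a[i]·b[k-i]) / a[0]: b[0] = c[0] / a[0] = 2 / 2 = 1; b[1] = (c[1] - 3×1) / a[0] = (-1 - 3×1) / 2 = -2. So b = [1, -2]. Forward-check [2, 3, 3] * [1, -2]: c[0] = 2×1 = 2; c[1] = 2×-2 + 3×1 = -1; c[2] = 3×-2 + 3×1 = -3; c[3] = 3×-2 = -6 → [2, -1, -3, -6] ✓

[1, -2]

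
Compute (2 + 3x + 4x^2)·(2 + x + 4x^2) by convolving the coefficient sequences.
Ascending coefficients: a = [2, 3, 4], b = [2, 1, 4]. c[0] = 2×2 = 4; c[1] = 2×1 + 3×2 = 8; c[2] = 2×4 + 3×1 + 4×2 = 19; c[3] = 3×4 + 4×1 = 16; c[4] = 4×4 = 16. Result coefficients: [4, 8, 19, 16, 16] → 4 + 8x + 19x^2 + 16x^3 + 16x^4

4 + 8x + 19x^2 + 16x^3 + 16x^4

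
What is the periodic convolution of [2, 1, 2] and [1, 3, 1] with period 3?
Use y[k] = Σ_j f[j]·g[(k-j) mod 3]. y[0] = 2×1 + 1×1 + 2×3 = 9; y[1] = 2×3 + 1×1 + 2×1 = 9; y[2] = 2×1 + 1×3 + 2×1 = 7. Result: [9, 9, 7]

[9, 9, 7]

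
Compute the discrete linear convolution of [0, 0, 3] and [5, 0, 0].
y[0] = 0×5 = 0; y[1] = 0×0 + 0×5 = 0; y[2] = 0×0 + 0×0 + 3×5 = 15; y[3] = 0×0 + 3×0 = 0; y[4] = 3×0 = 0

[0, 0, 15, 0, 0]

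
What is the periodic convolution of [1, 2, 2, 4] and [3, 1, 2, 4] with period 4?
Use y[k] = Σ_j a[j]·b[(k-j) mod 4]. y[0] = 1×3 + 2×4 + 2×2 + 4×1 = 19; y[1] = 1×1 + 2×3 + 2×4 + 4×2 = 23; y[2] = 1×2 + 2×1 + 2×3 + 4×4 = 26; y[3] = 1×4 + 2×2 + 2×1 + 4×3 = 22. Result: [19, 23, 26, 22]

[19, 23, 26, 22]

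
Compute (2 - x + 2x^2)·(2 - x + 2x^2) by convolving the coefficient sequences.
Ascending coefficients: a = [2, -1, 2], b = [2, -1, 2]. c[0] = 2×2 = 4; c[1] = 2×-1 + -1×2 = -4; c[2] = 2×2 + -1×-1 + 2×2 = 9; c[3] = -1×2 + 2×-1 = -4; c[4] = 2×2 = 4. Result coefficients: [4, -4, 9, -4, 4] → 4 - 4x + 9x^2 - 4x^3 + 4x^4

4 - 4x + 9x^2 - 4x^3 + 4x^4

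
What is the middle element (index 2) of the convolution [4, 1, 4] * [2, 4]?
Use y[k] = Σ_i a[i]·b[k-i] at k=2. y[2] = 1×4 + 4×2 = 12

12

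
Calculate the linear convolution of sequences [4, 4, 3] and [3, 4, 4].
y[0] = 4×3 = 12; y[1] = 4×4 + 4×3 = 28; y[2] = 4×4 + 4×4 + 3×3 = 41; y[3] = 4×4 + 3×4 = 28; y[4] = 3×4 = 12

[12, 28, 41, 28, 12]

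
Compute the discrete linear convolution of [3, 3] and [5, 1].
y[0] = 3×5 = 15; y[1] = 3×1 + 3×5 = 18; y[2] = 3×1 = 3

[15, 18, 3]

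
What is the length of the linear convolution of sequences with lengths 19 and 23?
Linear/full convolution length: m + n - 1 = 19 + 23 - 1 = 41

41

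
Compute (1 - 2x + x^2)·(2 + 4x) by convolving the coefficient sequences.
Ascending coefficients: a = [1, -2, 1], b = [2, 4]. c[0] = 1×2 = 2; c[1] = 1×4 + -2×2 = 0; c[2] = -2×4 + 1×2 = -6; c[3] = 1×4 = 4. Result coefficients: [2, 0, -6, 4] → 2 - 6x^2 + 4x^3

2 - 6x^2 + 4x^3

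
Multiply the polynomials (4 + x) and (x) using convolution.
Ascending coefficients: a = [4, 1], b = [0, 1]. c[0] = 4×0 = 0; c[1] = 4×1 + 1×0 = 4; c[2] = 1×1 = 1. Result coefficients: [0, 4, 1] → 4x + x^2

4x + x^2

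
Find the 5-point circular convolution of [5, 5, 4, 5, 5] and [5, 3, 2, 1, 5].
Use y[k] = Σ_j f[j]·g[(k-j) mod 5]. y[0] = 5×5 + 5×5 + 4×1 + 5×2 + 5×3 = 79; y[1] = 5×3 + 5×5 + 4×5 + 5×1 + 5×2 = 75; y[2] = 5×2 + 5×3 + 4×5 + 5×5 + 5×1 = 75; y[3] = 5×1 + 5×2 + 4×3 + 5×5 + 5×5 = 77; y[4] = 5×5 + 5×1 + 4×2 + 5×3 + 5×5 = 78. Result: [79, 75, 75, 77, 78]

[79, 75, 75, 77, 78]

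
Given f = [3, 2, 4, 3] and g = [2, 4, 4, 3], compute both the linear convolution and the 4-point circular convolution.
Linear: y_lin[0] = 3×2 = 6; y_lin[1] = 3×4 + 2×2 = 16; y_lin[2] = 3×4 + 2×4 + 4×2 = 28; y_lin[3] = 3×3 + 2×4 + 4×4 + 3×2 = 39; y_lin[4] = 2×3 + 4×4 + 3×4 = 34; y_lin[5] = 4×3 + 3×4 = 24; y_lin[6] = 3×3 = 9 → [6, 16, 28, 39, 34, 24, 9]. Circular (length 4): y[0] = 3×2 + 2×3 + 4×4 + 3×4 = 40; y[1] = 3×4 + 2×2 + 4×3 + 3×4 = 40; y[2] = 3×4 + 2×4 + 4×2 + 3×3 = 37; y[3] = 3×3 + 2×4 + 4×4 + 3×2 = 39 → [40, 40, 37, 39]

Linear: [6, 16, 28, 39, 34, 24, 9], Circular: [40, 40, 37, 39]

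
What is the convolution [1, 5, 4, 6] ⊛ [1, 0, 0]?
y[0] = 1×1 = 1; y[1] = 1×0 + 5×1 = 5; y[2] = 1×0 + 5×0 + 4×1 = 4; y[3] = 5×0 + 4×0 + 6×1 = 6; y[4] = 4×0 + 6×0 = 0; y[5] = 6×0 = 0

[1, 5, 4, 6, 0, 0]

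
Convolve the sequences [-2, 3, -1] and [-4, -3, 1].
y[0] = -2×-4 = 8; y[1] = -2×-3 + 3×-4 = -6; y[2] = -2×1 + 3×-3 + -1×-4 = -7; y[3] = 3×1 + -1×-3 = 6; y[4] = -1×1 = -1

[8, -6, -7, 6, -1]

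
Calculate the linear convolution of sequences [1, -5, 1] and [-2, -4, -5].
y[0] = 1×-2 = -2; y[1] = 1×-4 + -5×-2 = 6; y[2] = 1×-5 + -5×-4 + 1×-2 = 13; y[3] = -5×-5 + 1×-4 = 21; y[4] = 1×-5 = -5

[-2, 6, 13, 21, -5]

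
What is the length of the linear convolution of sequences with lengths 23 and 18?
Linear/full convolution length: m + n - 1 = 23 + 18 - 1 = 40

40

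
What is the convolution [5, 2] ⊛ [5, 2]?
y[0] = 5×5 = 25; y[1] = 5×2 + 2×5 = 20; y[2] = 2×2 = 4

[25, 20, 4]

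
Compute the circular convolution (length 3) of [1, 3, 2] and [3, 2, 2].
Use y[k] = Σ_j f[j]·g[(k-j) mod 3]. y[0] = 1×3 + 3×2 + 2×2 = 13; y[1] = 1×2 + 3×3 + 2×2 = 15; y[2] = 1×2 + 3×2 + 2×3 = 14. Result: [13, 15, 14]

[13, 15, 14]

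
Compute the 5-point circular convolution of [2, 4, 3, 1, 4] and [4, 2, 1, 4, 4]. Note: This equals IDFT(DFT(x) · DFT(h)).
Either evaluate y[k] = Σ_j x[j]·h[(k-j) mod 5] directly, or use IDFT(DFT(x) · DFT(h)). y[0] = 2×4 + 4×4 + 3×4 + 1×1 + 4×2 = 45; y[1] = 2×2 + 4×4 + 3×4 + 1×4 + 4×1 = 40; y[2] = 2×1 + 4×2 + 3×4 + 1×4 + 4×4 = 42; y[3] = 2×4 + 4×1 + 3×2 + 1×4 + 4×4 = 38; y[4] = 2×4 + 4×4 + 3×1 + 1×2 + 4×4 = 45. Result: [45, 40, 42, 38, 45]

[45, 40, 42, 38, 45]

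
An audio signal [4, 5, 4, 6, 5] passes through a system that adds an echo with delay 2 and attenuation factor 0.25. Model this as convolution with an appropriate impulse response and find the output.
Direct-path + delayed-attenuated-path model → impulse response h = [1, 0, 0.25] (1 at lag 0, 0.25 at lag 2). Output y[n] = x[n] + 0.25·x[n - 2] (with x[n] = 0 outside 0..4): y[0] = 4 + 0.25×0 = 4; y[1] = 5 + 0.25×0 = 5; y[2] = 4 + 0.25×4 = 5.0; y[3] = 6 + 0.25×5 = 7.25; y[4] = 5 + 0.25×4 = 6.0; y[5] = 0 + 0.25×6 = 1.5; y[6] = 0 + 0.25×5 = 1.25. So y = [4, 5, 5.0, 7.25, 6.0, 1.5, 1.25]

[4, 5, 5.0, 7.25, 6.0, 1.5, 1.25]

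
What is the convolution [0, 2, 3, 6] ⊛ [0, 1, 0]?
y[0] = 0×0 = 0; y[1] = 0×1 + 2×0 = 0; y[2] = 0×0 + 2×1 + 3×0 = 2; y[3] = 2×0 + 3×1 + 6×0 = 3; y[4] = 3×0 + 6×1 = 6; y[5] = 6×0 = 0

[0, 0, 2, 3, 6, 0]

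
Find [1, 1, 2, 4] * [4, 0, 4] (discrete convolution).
y[0] = 1×4 = 4; y[1] = 1×0 + 1×4 = 4; y[2] = 1×4 + 1×0 + 2×4 = 12; y[3] = 1×4 + 2×0 + 4×4 = 20; y[4] = 2×4 + 4×0 = 8; y[5] = 4×4 = 16

[4, 4, 12, 20, 8, 16]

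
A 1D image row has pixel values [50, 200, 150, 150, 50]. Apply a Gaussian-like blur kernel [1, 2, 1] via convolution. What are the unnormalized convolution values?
Convolve image row [50, 200, 150, 150, 50] with kernel [1, 2, 1]: y[0] = 50×1 = 50; y[1] = 50×2 + 200×1 = 300; y[2] = 50×1 + 200×2 + 150×1 = 600; y[3] = 200×1 + 150×2 + 150×1 = 650; y[4] = 150×1 + 150×2 + 50×1 = 500; y[5] = 150×1 + 50×2 = 250; y[6] = 50×1 = 50 → [50, 300, 600, 650, 500, 250, 50]. Normalization factor = sum(kernel) = 4.

[50, 300, 600, 650, 500, 250, 50]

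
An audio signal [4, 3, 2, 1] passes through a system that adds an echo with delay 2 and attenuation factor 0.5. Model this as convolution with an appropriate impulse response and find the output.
Direct-path + delayed-attenuated-path model → impulse response h = [1, 0, 0.5] (1 at lag 0, 0.5 at lag 2). Output y[n] = x[n] + 0.5·x[n - 2] (with x[n] = 0 outside 0..3): y[0] = 4 + 0.5×0 = 4; y[1] = 3 + 0.5×0 = 3; y[2] = 2 + 0.5×4 = 4.0; y[3] = 1 + 0.5×3 = 2.5; y[4] = 0 + 0.5×2 = 1.0; y[5] = 0 + 0.5×1 = 0.5. So y = [4, 3, 4.0, 2.5, 1.0, 0.5]

[4, 3, 4.0, 2.5, 1.0, 0.5]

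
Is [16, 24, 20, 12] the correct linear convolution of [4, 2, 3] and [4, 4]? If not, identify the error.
Recompute linear convolution of [4, 2, 3] and [4, 4]: y[0] = 4×4 = 16; y[1] = 4×4 + 2×4 = 24; y[2] = 2×4 + 3×4 = 20; y[3] = 3×4 = 12 → [16, 24, 20, 12]. Given [16, 24, 20, 12] matches, so answer: Yes

Yes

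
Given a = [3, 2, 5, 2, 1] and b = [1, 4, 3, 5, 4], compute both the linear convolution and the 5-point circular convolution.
Linear: y_lin[0] = 3×1 = 3; y_lin[1] = 3×4 + 2×1 = 14; y_lin[2] = 3×3 + 2×4 + 5×1 = 22; y_lin[3] = 3×5 + 2×3 + 5×4 + 2×1 = 43; y_lin[4] = 3×4 + 2×5 + 5×3 + 2×4 + 1×1 = 46; y_lin[5] = 2×4 + 5×5 + 2×3 + 1×4 = 43; y_lin[6] = 5×4 + 2×5 + 1×3 = 33; y_lin[7] = 2×4 + 1×5 = 13; y_lin[8] = 1×4 = 4 → [3, 14, 22, 43, 46, 43, 33, 13, 4]. Circular (length 5): y[0] = 3×1 + 2×4 + 5×5 + 2×3 + 1×4 = 46; y[1] = 3×4 + 2×1 + 5×4 + 2×5 + 1×3 = 47; y[2] = 3×3 + 2×4 + 5×1 + 2×4 + 1×5 = 35; y[3] = 3×5 + 2×3 + 5×4 + 2×1 + 1×4 = 47; y[4] = 3×4 + 2×5 + 5×3 + 2×4 + 1×1 = 46 → [46, 47, 35, 47, 46]

Linear: [3, 14, 22, 43, 46, 43, 33, 13, 4], Circular: [46, 47, 35, 47, 46]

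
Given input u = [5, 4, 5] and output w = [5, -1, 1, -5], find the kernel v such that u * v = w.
Output length 4 = len(u) + len(v) - 1 ⇒ len(v) = 2. Solve v forward using v[k] = (w[k] - Σ_{i≥1} u[i]·v[k-i]) / u[0]: v[0] = w[0] / u[0] = 5 / 5 = 1; v[1] = (w[1] - 4×1) / u[0] = (-1 - 4×1) / 5 = -1. So v = [1, -1]. Forward-check [5, 4, 5] * [1, -1]: w[0] = 5×1 = 5; w[1] = 5×-1 + 4×1 = -1; w[2] = 4×-1 + 5×1 = 1; w[3] = 5×-1 = -5 → [5, -1, 1, -5] ✓

[1, -1]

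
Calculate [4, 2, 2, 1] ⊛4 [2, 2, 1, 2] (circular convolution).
Use y[k] = Σ_j x[j]·h[(k-j) mod 4]. y[0] = 4×2 + 2×2 + 2×1 + 1×2 = 16; y[1] = 4×2 + 2×2 + 2×2 + 1×1 = 17; y[2] = 4×1 + 2×2 + 2×2 + 1×2 = 14; y[3] = 4×2 + 2×1 + 2×2 + 1×2 = 16. Result: [16, 17, 14, 16]

[16, 17, 14, 16]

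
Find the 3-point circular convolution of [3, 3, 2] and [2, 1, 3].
Use y[k] = Σ_j s[j]·t[(k-j) mod 3]. y[0] = 3×2 + 3×3 + 2×1 = 17; y[1] = 3×1 + 3×2 + 2×3 = 15; y[2] = 3×3 + 3×1 + 2×2 = 16. Result: [17, 15, 16]

[17, 15, 16]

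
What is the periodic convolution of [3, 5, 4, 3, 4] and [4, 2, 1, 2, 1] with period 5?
Use y[k] = Σ_j a[j]·b[(k-j) mod 5]. y[0] = 3×4 + 5×1 + 4×2 + 3×1 + 4×2 = 36; y[1] = 3×2 + 5×4 + 4×1 + 3×2 + 4×1 = 40; y[2] = 3×1 + 5×2 + 4×4 + 3×1 + 4×2 = 40; y[3] = 3×2 + 5×1 + 4×2 + 3×4 + 4×1 = 35; y[4] = 3×1 + 5×2 + 4×1 + 3×2 + 4×4 = 39. Result: [36, 40, 40, 35, 39]

[36, 40, 40, 35, 39]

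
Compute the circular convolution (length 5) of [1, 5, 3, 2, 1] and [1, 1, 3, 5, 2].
Use y[k] = Σ_j s[j]·t[(k-j) mod 5]. y[0] = 1×1 + 5×2 + 3×5 + 2×3 + 1×1 = 33; y[1] = 1×1 + 5×1 + 3×2 + 2×5 + 1×3 = 25; y[2] = 1×3 + 5×1 + 3×1 + 2×2 + 1×5 = 20; y[3] = 1×5 + 5×3 + 3×1 + 2×1 + 1×2 = 27; y[4] = 1×2 + 5×5 + 3×3 + 2×1 + 1×1 = 39. Result: [33, 25, 20, 27, 39]

[33, 25, 20, 27, 39]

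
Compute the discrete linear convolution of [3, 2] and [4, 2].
y[0] = 3×4 = 12; y[1] = 3×2 + 2×4 = 14; y[2] = 2×2 = 4

[12, 14, 4]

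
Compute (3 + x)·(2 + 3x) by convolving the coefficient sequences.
Ascending coefficients: a = [3, 1], b = [2, 3]. c[0] = 3×2 = 6; c[1] = 3×3 + 1×2 = 11; c[2] = 1×3 = 3. Result coefficients: [6, 11, 3] → 6 + 11x + 3x^2

6 + 11x + 3x^2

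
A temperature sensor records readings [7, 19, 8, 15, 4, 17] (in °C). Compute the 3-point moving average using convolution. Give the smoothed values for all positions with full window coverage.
3-point moving average kernel = [1, 1, 1]. Apply in 'valid' mode (full window coverage): avg[0] = (7 + 19 + 8) / 3 = 11.33; avg[1] = (19 + 8 + 15) / 3 = 14.0; avg[2] = (8 + 15 + 4) / 3 = 9.0; avg[3] = (15 + 4 + 17) / 3 = 12.0. Smoothed values: [11.33, 14.0, 9.0, 12.0]

[11.33, 14.0, 9.0, 12.0]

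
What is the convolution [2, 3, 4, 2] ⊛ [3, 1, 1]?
y[0] = 2×3 = 6; y[1] = 2×1 + 3×3 = 11; y[2] = 2×1 + 3×1 + 4×3 = 17; y[3] = 3×1 + 4×1 + 2×3 = 13; y[4] = 4×1 + 2×1 = 6; y[5] = 2×1 = 2

[6, 11, 17, 13, 6, 2]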